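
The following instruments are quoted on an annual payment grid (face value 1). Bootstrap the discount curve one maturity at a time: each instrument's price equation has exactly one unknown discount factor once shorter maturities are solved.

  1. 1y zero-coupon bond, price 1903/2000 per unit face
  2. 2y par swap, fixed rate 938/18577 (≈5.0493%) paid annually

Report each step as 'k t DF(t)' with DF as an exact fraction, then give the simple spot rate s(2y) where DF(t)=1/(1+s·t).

step 1 [1y] zero: DF = P = 1903/2000 ≈ 0.951500
step 2 [2y] swap r/1=938/18577: DF=(1 − 938/18577·(0.951500))/(1+938/18577) = 4531/5000 ≈ 0.906200

1 1 1903/2000
2 2 4531/5000
s(2y) = (1/(4531/5000) − 1)/(2) = 469/9062 ≈ 5.1755%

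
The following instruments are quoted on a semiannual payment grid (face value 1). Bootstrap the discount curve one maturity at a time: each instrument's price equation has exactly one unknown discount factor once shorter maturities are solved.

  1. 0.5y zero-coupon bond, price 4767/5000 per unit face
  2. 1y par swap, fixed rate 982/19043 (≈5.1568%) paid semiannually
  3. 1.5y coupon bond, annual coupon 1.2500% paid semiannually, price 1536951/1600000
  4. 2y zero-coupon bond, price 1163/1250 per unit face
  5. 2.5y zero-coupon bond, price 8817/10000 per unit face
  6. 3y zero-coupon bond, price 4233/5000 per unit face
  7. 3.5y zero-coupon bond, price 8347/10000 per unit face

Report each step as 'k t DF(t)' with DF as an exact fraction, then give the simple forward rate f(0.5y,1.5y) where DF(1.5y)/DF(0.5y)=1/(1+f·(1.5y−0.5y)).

step 1 [0.5y] zero: DF = P = 4767/5000 ≈ 0.953400
step 2 [1y] swap r/2=491/19043: DF=(1 − 491/19043·(0.953400))/(1+491/19043) = 9509/10000 ≈ 0.950900
step 3 [1.5y] bond c/2=1/160: DF=(1536951/1600000 − 1/160·(0.953400+0.950900))/(1+1/160) = 2357/2500 ≈ 0.942800
step 4 [2y] zero: DF = P = 1163/1250 ≈ 0.930400
step 5 [2.5y] zero: DF = P = 8817/10000 ≈ 0.881700
step 6 [3y] zero: DF = P = 4233/5000 ≈ 0.846600
step 7 [3.5y] zero: DF = P = 8347/10000 ≈ 0.834700

1 1/2 4767/5000
2 1 9509/10000
3 3/2 2357/2500
4 2 1163/1250
5 5/2 8817/10000
6 3 4233/5000
7 7/2 8347/10000
f(0.5y,1.5y) = ((4767/5000)/(2357/2500) − 1)/(1) = 53/4714 ≈ 1.1243%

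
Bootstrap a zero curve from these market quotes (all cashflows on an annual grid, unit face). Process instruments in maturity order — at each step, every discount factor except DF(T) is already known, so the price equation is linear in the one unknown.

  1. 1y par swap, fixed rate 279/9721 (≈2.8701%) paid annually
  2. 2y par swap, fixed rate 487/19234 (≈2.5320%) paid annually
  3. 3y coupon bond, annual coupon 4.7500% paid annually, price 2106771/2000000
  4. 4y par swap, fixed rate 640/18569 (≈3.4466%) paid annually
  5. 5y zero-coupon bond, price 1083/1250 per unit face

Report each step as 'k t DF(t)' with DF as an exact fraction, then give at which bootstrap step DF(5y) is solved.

step 1 [1y] swap r/1=279/9721: DF=(1 − 279/9721·(0))/(1+279/9721) = 9721/10000 ≈ 0.972100
step 2 [2y] swap r/1=487/19234: DF=(1 − 487/19234·(0.972100))/(1+487/19234) = 9513/10000 ≈ 0.951300
step 3 [3y] bond c/1=19/400: DF=(2106771/2000000 − 19/400·(0.972100+0.951300))/(1+19/400) = 574/625 ≈ 0.918400
step 4 [4y] swap r/1=640/18569: DF=(1 − 640/18569·(0.972100+0.951300+0.918400))/(1+640/18569) = 109/125 ≈ 0.872000
step 5 [5y] zero: DF = P = 1083/1250 ≈ 0.866400

1 1 9721/10000
2 2 9513/10000
3 3 574/625
4 4 109/125
5 5 1083/1250
DF(5y) is solved at step 5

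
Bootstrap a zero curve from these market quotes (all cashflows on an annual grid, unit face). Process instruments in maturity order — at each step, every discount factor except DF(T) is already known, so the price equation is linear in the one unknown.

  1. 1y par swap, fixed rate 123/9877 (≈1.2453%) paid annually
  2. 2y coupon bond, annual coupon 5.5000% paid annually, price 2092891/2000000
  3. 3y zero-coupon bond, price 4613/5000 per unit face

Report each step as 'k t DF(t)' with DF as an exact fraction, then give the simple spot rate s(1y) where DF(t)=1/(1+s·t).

1 1 9877/10000
2 2 2351/2500
3 3 4613/5000
s(1y) = (1/(9877/10000) − 1)/(1) = 123/9877 ≈ 1.2453%

step 1 [1y] swap r/1=123/9877: DF=(1 − 123/9877·(0))/(1+123/9877) = 9877/10000 ≈ 0.987700
step 2 [2y] bond c/1=11/200: DF=(2092891/2000000 − 11/200·(0.987700))/(1+11/200) = 2351/2500 ≈ 0.940400
step 3 [3y] zero: DF = P = 4613/5000 ≈ 0.922600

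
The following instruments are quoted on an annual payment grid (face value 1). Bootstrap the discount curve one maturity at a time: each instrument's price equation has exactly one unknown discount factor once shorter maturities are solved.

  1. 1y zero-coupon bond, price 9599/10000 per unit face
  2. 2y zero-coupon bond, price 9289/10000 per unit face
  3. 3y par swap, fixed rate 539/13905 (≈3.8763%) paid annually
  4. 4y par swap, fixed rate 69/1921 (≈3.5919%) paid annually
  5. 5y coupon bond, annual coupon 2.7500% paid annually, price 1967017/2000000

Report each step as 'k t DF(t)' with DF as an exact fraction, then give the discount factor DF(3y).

step 1 [1y] zero: DF = P = 9599/10000 ≈ 0.959900
step 2 [2y] zero: DF = P = 9289/10000 ≈ 0.928900
step 3 [3y] swap r/1=539/13905: DF=(1 − 539/13905·(0.959900+0.928900))/(1+539/13905) = 4461/5000 ≈ 0.892200
step 4 [4y] swap r/1=69/1921: DF=(1 − 69/1921·(0.959900+0.928900+0.892200))/(1+69/1921) = 8689/10000 ≈ 0.868900
step 5 [5y] bond c/1=11/400: DF=(1967017/2000000 − 11/400·(0.959900+0.928900+0.892200+0.868900))/(1+11/400) = 1719/2000 ≈ 0.859500

1 1 9599/10000
2 2 9289/10000
3 3 4461/5000
4 4 8689/10000
5 5 1719/2000
DF(3y) = 4461/5000 ≈ 0.892200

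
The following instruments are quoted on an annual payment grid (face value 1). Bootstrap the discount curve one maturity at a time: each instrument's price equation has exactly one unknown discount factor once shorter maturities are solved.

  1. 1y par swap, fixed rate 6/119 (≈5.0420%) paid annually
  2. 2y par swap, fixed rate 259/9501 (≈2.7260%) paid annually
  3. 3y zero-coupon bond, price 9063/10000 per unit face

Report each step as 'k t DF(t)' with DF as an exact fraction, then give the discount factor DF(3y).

step 1 [1y] swap r/1=6/119: DF=(1 − 6/119·(0))/(1+6/119) = 119/125 ≈ 0.952000
step 2 [2y] swap r/1=259/9501: DF=(1 − 259/9501·(0.952000))/(1+259/9501) = 4741/5000 ≈ 0.948200
step 3 [3y] zero: DF = P = 9063/10000 ≈ 0.906300

1 1 119/125
2 2 4741/5000
3 3 9063/10000
DF(3y) = 9063/10000 ≈ 0.906300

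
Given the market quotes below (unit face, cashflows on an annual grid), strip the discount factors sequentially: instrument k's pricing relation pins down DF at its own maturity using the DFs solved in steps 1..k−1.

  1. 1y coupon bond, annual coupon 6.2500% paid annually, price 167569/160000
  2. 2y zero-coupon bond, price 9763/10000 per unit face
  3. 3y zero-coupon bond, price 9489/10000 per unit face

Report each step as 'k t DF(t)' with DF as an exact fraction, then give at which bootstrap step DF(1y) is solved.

step 1 [1y] bond c/1=1/16: DF=(167569/160000 − 1/16·(0))/(1+1/16) = 9857/10000 ≈ 0.985700
step 2 [2y] zero: DF = P = 9763/10000 ≈ 0.976300
step 3 [3y] zero: DF = P = 9489/10000 ≈ 0.948900

1 1 9857/10000
2 2 9763/10000
3 3 9489/10000
DF(1y) is solved at step 1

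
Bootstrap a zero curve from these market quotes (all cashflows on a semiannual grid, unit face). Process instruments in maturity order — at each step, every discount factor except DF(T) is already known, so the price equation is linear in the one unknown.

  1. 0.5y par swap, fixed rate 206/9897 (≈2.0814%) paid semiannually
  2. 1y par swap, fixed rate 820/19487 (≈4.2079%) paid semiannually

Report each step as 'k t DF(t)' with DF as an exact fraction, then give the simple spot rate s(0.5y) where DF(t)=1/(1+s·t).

step 1 [0.5y] swap r/2=103/9897: DF=(1 − 103/9897·(0))/(1+103/9897) = 9897/10000 ≈ 0.989700
step 2 [1y] swap r/2=410/19487: DF=(1 − 410/19487·(0.989700))/(1+410/19487) = 959/1000 ≈ 0.959000

1 1/2 9897/10000
2 1 959/1000
s(0.5y) = (1/(9897/10000) − 1)/(1/2) = 206/9897 ≈ 2.0814%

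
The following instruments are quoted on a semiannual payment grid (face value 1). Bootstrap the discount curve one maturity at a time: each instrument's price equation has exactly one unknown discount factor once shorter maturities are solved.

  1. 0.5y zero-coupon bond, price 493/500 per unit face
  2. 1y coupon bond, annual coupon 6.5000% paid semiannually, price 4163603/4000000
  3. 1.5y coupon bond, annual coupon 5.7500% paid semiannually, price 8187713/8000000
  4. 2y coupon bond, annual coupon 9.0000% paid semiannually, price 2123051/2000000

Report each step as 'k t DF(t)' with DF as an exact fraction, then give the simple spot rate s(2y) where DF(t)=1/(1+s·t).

step 1 [0.5y] zero: DF = P = 493/500 ≈ 0.986000
step 2 [1y] bond c/2=13/400: DF=(4163603/4000000 − 13/400·(0.986000))/(1+13/400) = 9771/10000 ≈ 0.977100
step 3 [1.5y] bond c/2=23/800: DF=(8187713/8000000 − 23/800·(0.986000+0.977100))/(1+23/800) = 47/50 ≈ 0.940000
step 4 [2y] bond c/2=9/200: DF=(2123051/2000000 − 9/200·(0.986000+0.977100+0.940000))/(1+9/200) = 2227/2500 ≈ 0.890800

1 1/2 493/500
2 1 9771/10000
3 3/2 47/50
4 2 2227/2500
s(2y) = (1/(2227/2500) − 1)/(2) = 273/4454 ≈ 6.1293%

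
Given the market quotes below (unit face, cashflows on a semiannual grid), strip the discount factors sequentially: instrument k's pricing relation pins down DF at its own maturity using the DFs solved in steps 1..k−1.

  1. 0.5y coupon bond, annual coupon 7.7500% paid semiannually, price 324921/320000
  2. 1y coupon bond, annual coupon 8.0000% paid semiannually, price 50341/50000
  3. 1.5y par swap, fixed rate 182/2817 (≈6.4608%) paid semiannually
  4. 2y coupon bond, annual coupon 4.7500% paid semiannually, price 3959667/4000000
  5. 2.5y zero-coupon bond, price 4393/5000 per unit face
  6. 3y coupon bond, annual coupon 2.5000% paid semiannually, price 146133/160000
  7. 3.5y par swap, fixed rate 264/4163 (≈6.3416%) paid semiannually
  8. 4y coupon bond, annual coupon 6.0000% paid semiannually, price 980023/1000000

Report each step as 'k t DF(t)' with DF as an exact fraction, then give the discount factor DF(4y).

1 1/2 391/400
2 1 1861/2000
3 3/2 909/1000
4 2 1127/1250
5 5/2 4393/5000
6 3 8453/10000
7 7/2 401/500
8 4 481/625
DF(4y) = 481/625 ≈ 0.769600

step 1 [0.5y] bond c/2=31/800: DF=(324921/320000 − 31/800·(0))/(1+31/800) = 391/400 ≈ 0.977500
step 2 [1y] bond c/2=1/25: DF=(50341/50000 − 1/25·(0.977500))/(1+1/25) = 1861/2000 ≈ 0.930500
step 3 [1.5y] swap r/2=91/2817: DF=(1 − 91/2817·(0.977500+0.930500))/(1+91/2817) = 909/1000 ≈ 0.909000
step 4 [2y] bond c/2=19/800: DF=(3959667/4000000 − 19/800·(0.977500+0.930500+0.909000))/(1+19/800) = 1127/1250 ≈ 0.901600
step 5 [2.5y] zero: DF = P = 4393/5000 ≈ 0.878600
step 6 [3y] bond c/2=1/80: DF=(146133/160000 − 1/80·(0.977500+0.930500+0.909000+0.901600+0.878600))/(1+1/80) = 8453/10000 ≈ 0.845300
step 7 [3.5y] swap r/2=132/4163: DF=(1 − 132/4163·(0.977500+0.930500+0.909000+0.901600+0.878600+0.845300))/(1+132/4163) = 401/500 ≈ 0.802000
step 8 [4y] bond c/2=3/100: DF=(980023/1000000 − 3/100·(0.977500+0.930500+0.909000+0.901600+0.878600+0.845300+0.802000))/(1+3/100) = 481/625 ≈ 0.769600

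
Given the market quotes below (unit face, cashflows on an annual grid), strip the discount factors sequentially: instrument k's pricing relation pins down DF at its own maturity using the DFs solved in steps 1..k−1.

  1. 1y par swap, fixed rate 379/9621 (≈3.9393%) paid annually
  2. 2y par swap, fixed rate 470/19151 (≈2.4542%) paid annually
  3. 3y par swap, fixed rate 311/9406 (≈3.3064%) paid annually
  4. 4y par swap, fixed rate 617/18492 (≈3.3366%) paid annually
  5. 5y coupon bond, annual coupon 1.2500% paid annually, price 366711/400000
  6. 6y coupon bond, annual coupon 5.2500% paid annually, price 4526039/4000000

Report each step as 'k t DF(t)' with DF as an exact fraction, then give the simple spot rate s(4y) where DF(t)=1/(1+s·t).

step 1 [1y] swap r/1=379/9621: DF=(1 − 379/9621·(0))/(1+379/9621) = 9621/10000 ≈ 0.962100
step 2 [2y] swap r/1=470/19151: DF=(1 − 470/19151·(0.962100))/(1+470/19151) = 953/1000 ≈ 0.953000
step 3 [3y] swap r/1=311/9406: DF=(1 − 311/9406·(0.962100+0.953000))/(1+311/9406) = 9067/10000 ≈ 0.906700
step 4 [4y] swap r/1=617/18492: DF=(1 − 617/18492·(0.962100+0.953000+0.906700))/(1+617/18492) = 4383/5000 ≈ 0.876600
step 5 [5y] bond c/1=1/80: DF=(366711/400000 − 1/80·(0.962100+0.953000+0.906700+0.876600))/(1+1/80) = 4299/5000 ≈ 0.859800
step 6 [6y] bond c/1=21/400: DF=(4526039/4000000 − 21/400·(0.962100+0.953000+0.906700+0.876600+0.859800))/(1+21/400) = 8477/10000 ≈ 0.847700

1 1 9621/10000
2 2 953/1000
3 3 9067/10000
4 4 4383/5000
5 5 4299/5000
6 6 8477/10000
s(4y) = (1/(4383/5000) − 1)/(4) = 617/17532 ≈ 3.5193%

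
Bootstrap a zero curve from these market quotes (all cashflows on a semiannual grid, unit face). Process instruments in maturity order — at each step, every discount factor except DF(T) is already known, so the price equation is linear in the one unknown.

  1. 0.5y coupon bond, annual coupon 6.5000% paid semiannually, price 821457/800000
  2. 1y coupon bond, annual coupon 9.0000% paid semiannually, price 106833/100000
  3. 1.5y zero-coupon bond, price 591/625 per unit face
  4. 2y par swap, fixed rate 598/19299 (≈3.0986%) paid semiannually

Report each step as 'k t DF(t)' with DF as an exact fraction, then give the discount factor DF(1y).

step 1 [0.5y] bond c/2=13/400: DF=(821457/800000 − 13/400·(0))/(1+13/400) = 1989/2000 ≈ 0.994500
step 2 [1y] bond c/2=9/200: DF=(106833/100000 − 9/200·(0.994500))/(1+9/200) = 1959/2000 ≈ 0.979500
step 3 [1.5y] zero: DF = P = 591/625 ≈ 0.945600
step 4 [2y] swap r/2=299/19299: DF=(1 − 299/19299·(0.994500+0.979500+0.945600))/(1+299/19299) = 4701/5000 ≈ 0.940200

1 1/2 1989/2000
2 1 1959/2000
3 3/2 591/625
4 2 4701/5000
DF(1y) = 1959/2000 ≈ 0.979500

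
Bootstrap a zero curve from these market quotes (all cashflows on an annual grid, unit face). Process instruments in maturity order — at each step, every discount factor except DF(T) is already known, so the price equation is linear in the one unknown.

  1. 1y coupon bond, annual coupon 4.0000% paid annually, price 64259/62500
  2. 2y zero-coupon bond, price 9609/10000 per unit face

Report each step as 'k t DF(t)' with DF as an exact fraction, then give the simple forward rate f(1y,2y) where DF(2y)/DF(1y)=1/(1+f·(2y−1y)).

1 1 4943/5000
2 2 9609/10000
f(1y,2y) = ((4943/5000)/(9609/10000) − 1)/(1) = 277/9609 ≈ 2.8827%

step 1 [1y] bond c/1=1/25: DF=(64259/62500 − 1/25·(0))/(1+1/25) = 4943/5000 ≈ 0.988600
step 2 [2y] zero: DF = P = 9609/10000 ≈ 0.960900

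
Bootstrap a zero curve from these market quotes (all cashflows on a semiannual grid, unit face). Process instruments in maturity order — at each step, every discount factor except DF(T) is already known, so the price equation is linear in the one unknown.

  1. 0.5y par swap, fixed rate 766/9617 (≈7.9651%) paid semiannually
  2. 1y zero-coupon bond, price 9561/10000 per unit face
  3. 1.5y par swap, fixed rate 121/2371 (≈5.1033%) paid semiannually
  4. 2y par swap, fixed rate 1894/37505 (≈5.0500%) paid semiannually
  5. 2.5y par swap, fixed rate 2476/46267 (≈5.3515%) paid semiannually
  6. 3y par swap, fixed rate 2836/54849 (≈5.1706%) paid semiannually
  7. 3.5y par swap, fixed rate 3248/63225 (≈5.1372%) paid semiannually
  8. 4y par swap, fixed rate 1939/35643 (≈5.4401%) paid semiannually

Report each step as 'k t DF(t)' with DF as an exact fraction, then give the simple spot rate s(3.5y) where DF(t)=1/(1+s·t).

1 1/2 9617/10000
2 1 9561/10000
3 3/2 4637/5000
4 2 9053/10000
5 5/2 4381/5000
6 3 4291/5000
7 7/2 1047/1250
8 4 8061/10000
s(3.5y) = (1/(1047/1250) − 1)/(7/2) = 58/1047 ≈ 5.5396%

step 1 [0.5y] swap r/2=383/9617: DF=(1 − 383/9617·(0))/(1+383/9617) = 9617/10000 ≈ 0.961700
step 2 [1y] zero: DF = P = 9561/10000 ≈ 0.956100
step 3 [1.5y] swap r/2=121/4742: DF=(1 − 121/4742·(0.961700+0.956100))/(1+121/4742) = 4637/5000 ≈ 0.927400
step 4 [2y] swap r/2=947/37505: DF=(1 − 947/37505·(0.961700+0.956100+0.927400))/(1+947/37505) = 9053/10000 ≈ 0.905300
step 5 [2.5y] swap r/2=1238/46267: DF=(1 − 1238/46267·(0.961700+0.956100+0.927400+0.905300))/(1+1238/46267) = 4381/5000 ≈ 0.876200
step 6 [3y] swap r/2=1418/54849: DF=(1 − 1418/54849·(0.961700+0.956100+0.927400+0.905300+0.876200))/(1+1418/54849) = 4291/5000 ≈ 0.858200
step 7 [3.5y] swap r/2=1624/63225: DF=(1 − 1624/63225·(0.961700+0.956100+0.927400+0.905300+0.876200+0.858200))/(1+1624/63225) = 1047/1250 ≈ 0.837600
step 8 [4y] swap r/2=1939/71286: DF=(1 − 1939/71286·(0.961700+0.956100+0.927400+0.905300+0.876200+0.858200+0.837600))/(1+1939/71286) = 8061/10000 ≈ 0.806100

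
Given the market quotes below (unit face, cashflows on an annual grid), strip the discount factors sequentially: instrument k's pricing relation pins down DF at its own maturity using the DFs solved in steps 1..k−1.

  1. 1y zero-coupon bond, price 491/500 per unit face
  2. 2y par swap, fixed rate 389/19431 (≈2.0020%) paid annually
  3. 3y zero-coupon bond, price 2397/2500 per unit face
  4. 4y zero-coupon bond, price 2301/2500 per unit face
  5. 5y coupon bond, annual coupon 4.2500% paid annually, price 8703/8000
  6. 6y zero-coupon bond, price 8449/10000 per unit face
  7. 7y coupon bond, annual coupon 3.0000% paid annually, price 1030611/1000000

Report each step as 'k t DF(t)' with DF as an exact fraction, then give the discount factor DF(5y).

1 1 491/500
2 2 9611/10000
3 3 2397/2500
4 4 2301/2500
5 5 8877/10000
6 6 8449/10000
7 7 2097/2500
DF(5y) = 8877/10000 ≈ 0.887700

step 1 [1y] zero: DF = P = 491/500 ≈ 0.982000
step 2 [2y] swap r/1=389/19431: DF=(1 − 389/19431·(0.982000))/(1+389/19431) = 9611/10000 ≈ 0.961100
step 3 [3y] zero: DF = P = 2397/2500 ≈ 0.958800
step 4 [4y] zero: DF = P = 2301/2500 ≈ 0.920400
step 5 [5y] bond c/1=17/400: DF=(8703/8000 − 17/400·(0.982000+0.961100+0.958800+0.920400))/(1+17/400) = 8877/10000 ≈ 0.887700
step 6 [6y] zero: DF = P = 8449/10000 ≈ 0.844900
step 7 [7y] bond c/1=3/100: DF=(1030611/1000000 − 3/100·(0.982000+0.961100+0.958800+0.920400+0.887700+0.844900))/(1+3/100) = 2097/2500 ≈ 0.838800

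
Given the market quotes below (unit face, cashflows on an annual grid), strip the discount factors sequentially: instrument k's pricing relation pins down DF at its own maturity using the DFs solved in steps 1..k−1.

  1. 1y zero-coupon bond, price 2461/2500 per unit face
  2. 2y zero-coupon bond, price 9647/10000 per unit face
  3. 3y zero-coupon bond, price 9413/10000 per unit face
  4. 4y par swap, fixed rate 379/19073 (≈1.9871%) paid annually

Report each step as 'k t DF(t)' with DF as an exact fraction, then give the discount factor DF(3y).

1 1 2461/2500
2 2 9647/10000
3 3 9413/10000
4 4 4621/5000
DF(3y) = 9413/10000 ≈ 0.941300

step 1 [1y] zero: DF = P = 2461/2500 ≈ 0.984400
step 2 [2y] zero: DF = P = 9647/10000 ≈ 0.964700
step 3 [3y] zero: DF = P = 9413/10000 ≈ 0.941300
step 4 [4y] swap r/1=379/19073: DF=(1 − 379/19073·(0.984400+0.964700+0.941300))/(1+379/19073) = 4621/5000 ≈ 0.924200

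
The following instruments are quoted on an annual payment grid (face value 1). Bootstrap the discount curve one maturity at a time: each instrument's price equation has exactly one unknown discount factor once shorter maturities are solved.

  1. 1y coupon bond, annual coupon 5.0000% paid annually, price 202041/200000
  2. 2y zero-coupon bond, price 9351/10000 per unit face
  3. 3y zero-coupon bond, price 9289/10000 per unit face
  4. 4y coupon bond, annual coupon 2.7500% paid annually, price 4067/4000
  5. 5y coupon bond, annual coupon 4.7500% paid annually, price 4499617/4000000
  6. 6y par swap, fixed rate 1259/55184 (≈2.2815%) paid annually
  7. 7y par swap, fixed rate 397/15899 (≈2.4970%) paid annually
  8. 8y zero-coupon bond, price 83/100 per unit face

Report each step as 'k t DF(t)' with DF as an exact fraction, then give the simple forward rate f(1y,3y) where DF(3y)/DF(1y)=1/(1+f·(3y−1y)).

1 1 9621/10000
2 2 9351/10000
3 3 9289/10000
4 4 9139/10000
5 5 9043/10000
6 6 8741/10000
7 7 2103/2500
8 8 83/100
f(1y,3y) = ((9621/10000)/(9289/10000) − 1)/(2) = 166/9289 ≈ 1.7871%

step 1 [1y] bond c/1=1/20: DF=(202041/200000 − 1/20·(0))/(1+1/20) = 9621/10000 ≈ 0.962100
step 2 [2y] zero: DF = P = 9351/10000 ≈ 0.935100
step 3 [3y] zero: DF = P = 9289/10000 ≈ 0.928900
step 4 [4y] bond c/1=11/400: DF=(4067/4000 − 11/400·(0.962100+0.935100+0.928900))/(1+11/400) = 9139/10000 ≈ 0.913900
step 5 [5y] bond c/1=19/400: DF=(4499617/4000000 − 19/400·(0.962100+0.935100+0.928900+0.913900))/(1+19/400) = 9043/10000 ≈ 0.904300
step 6 [6y] swap r/1=1259/55184: DF=(1 − 1259/55184·(0.962100+0.935100+0.928900+0.913900+0.904300))/(1+1259/55184) = 8741/10000 ≈ 0.874100
step 7 [7y] swap r/1=397/15899: DF=(1 − 397/15899·(0.962100+0.935100+0.928900+0.913900+0.904300+0.874100))/(1+397/15899) = 2103/2500 ≈ 0.841200
step 8 [8y] zero: DF = P = 83/100 ≈ 0.830000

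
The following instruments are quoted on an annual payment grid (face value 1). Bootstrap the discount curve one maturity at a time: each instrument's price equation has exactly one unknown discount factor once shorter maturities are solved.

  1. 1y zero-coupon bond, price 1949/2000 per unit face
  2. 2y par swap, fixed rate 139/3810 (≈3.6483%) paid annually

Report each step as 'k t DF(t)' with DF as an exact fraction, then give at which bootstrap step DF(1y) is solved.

1 1 1949/2000
2 2 1861/2000
DF(1y) is solved at step 1

step 1 [1y] zero: DF = P = 1949/2000 ≈ 0.974500
step 2 [2y] swap r/1=139/3810: DF=(1 − 139/3810·(0.974500))/(1+139/3810) = 1861/2000 ≈ 0.930500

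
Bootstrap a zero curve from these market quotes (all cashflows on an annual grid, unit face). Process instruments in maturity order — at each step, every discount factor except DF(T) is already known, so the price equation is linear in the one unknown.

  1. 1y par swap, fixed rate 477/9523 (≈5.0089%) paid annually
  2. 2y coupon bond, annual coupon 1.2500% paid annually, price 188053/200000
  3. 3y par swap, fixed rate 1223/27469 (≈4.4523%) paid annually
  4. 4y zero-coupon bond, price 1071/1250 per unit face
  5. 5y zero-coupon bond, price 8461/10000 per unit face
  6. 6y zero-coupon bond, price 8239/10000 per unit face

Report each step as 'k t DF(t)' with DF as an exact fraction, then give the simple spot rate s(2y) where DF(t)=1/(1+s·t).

step 1 [1y] swap r/1=477/9523: DF=(1 − 477/9523·(0))/(1+477/9523) = 9523/10000 ≈ 0.952300
step 2 [2y] bond c/1=1/80: DF=(188053/200000 − 1/80·(0.952300))/(1+1/80) = 9169/10000 ≈ 0.916900
step 3 [3y] swap r/1=1223/27469: DF=(1 − 1223/27469·(0.952300+0.916900))/(1+1223/27469) = 8777/10000 ≈ 0.877700
step 4 [4y] zero: DF = P = 1071/1250 ≈ 0.856800
step 5 [5y] zero: DF = P = 8461/10000 ≈ 0.846100
step 6 [6y] zero: DF = P = 8239/10000 ≈ 0.823900

1 1 9523/10000
2 2 9169/10000
3 3 8777/10000
4 4 1071/1250
5 5 8461/10000
6 6 8239/10000
s(2y) = (1/(9169/10000) − 1)/(2) = 831/18338 ≈ 4.5316%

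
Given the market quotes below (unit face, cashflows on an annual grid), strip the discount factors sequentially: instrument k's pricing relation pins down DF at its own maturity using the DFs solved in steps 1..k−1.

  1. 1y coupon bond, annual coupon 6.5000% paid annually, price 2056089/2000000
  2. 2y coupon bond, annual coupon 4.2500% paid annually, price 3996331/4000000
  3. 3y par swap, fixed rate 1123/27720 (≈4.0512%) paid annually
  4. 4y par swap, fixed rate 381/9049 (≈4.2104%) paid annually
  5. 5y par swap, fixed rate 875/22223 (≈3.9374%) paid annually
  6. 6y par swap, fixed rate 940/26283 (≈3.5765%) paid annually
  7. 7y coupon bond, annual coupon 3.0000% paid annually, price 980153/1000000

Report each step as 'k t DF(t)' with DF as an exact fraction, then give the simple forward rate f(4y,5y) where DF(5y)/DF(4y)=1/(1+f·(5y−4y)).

step 1 [1y] bond c/1=13/200: DF=(2056089/2000000 − 13/200·(0))/(1+13/200) = 9653/10000 ≈ 0.965300
step 2 [2y] bond c/1=17/400: DF=(3996331/4000000 − 17/400·(0.965300))/(1+17/400) = 919/1000 ≈ 0.919000
step 3 [3y] swap r/1=1123/27720: DF=(1 − 1123/27720·(0.965300+0.919000))/(1+1123/27720) = 8877/10000 ≈ 0.887700
step 4 [4y] swap r/1=381/9049: DF=(1 − 381/9049·(0.965300+0.919000+0.887700))/(1+381/9049) = 2119/2500 ≈ 0.847600
step 5 [5y] swap r/1=875/22223: DF=(1 − 875/22223·(0.965300+0.919000+0.887700+0.847600))/(1+875/22223) = 33/40 ≈ 0.825000
step 6 [6y] swap r/1=940/26283: DF=(1 − 940/26283·(0.965300+0.919000+0.887700+0.847600+0.825000))/(1+940/26283) = 203/250 ≈ 0.812000
step 7 [7y] bond c/1=3/100: DF=(980153/1000000 − 3/100·(0.965300+0.919000+0.887700+0.847600+0.825000+0.812000))/(1+3/100) = 1597/2000 ≈ 0.798500

1 1 9653/10000
2 2 919/1000
3 3 8877/10000
4 4 2119/2500
5 5 33/40
6 6 203/250
7 7 1597/2000
f(4y,5y) = ((2119/2500)/(33/40) − 1)/(1) = 113/4125 ≈ 2.7394%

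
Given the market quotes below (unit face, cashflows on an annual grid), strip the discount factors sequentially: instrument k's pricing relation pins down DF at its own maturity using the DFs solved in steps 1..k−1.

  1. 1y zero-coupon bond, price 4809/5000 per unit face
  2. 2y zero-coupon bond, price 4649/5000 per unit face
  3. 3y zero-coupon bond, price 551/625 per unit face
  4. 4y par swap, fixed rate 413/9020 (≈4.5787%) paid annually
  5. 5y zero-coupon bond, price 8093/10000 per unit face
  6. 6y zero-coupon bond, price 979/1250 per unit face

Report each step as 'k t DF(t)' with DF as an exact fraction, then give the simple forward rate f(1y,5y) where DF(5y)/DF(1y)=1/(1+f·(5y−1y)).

1 1 4809/5000
2 2 4649/5000
3 3 551/625
4 4 2087/2500
5 5 8093/10000
6 6 979/1250
f(1y,5y) = ((4809/5000)/(8093/10000) − 1)/(4) = 1525/32372 ≈ 4.7109%

step 1 [1y] zero: DF = P = 4809/5000 ≈ 0.961800
step 2 [2y] zero: DF = P = 4649/5000 ≈ 0.929800
step 3 [3y] zero: DF = P = 551/625 ≈ 0.881600
step 4 [4y] swap r/1=413/9020: DF=(1 − 413/9020·(0.961800+0.929800+0.881600))/(1+413/9020) = 2087/2500 ≈ 0.834800
step 5 [5y] zero: DF = P = 8093/10000 ≈ 0.809300
step 6 [6y] zero: DF = P = 979/1250 ≈ 0.783200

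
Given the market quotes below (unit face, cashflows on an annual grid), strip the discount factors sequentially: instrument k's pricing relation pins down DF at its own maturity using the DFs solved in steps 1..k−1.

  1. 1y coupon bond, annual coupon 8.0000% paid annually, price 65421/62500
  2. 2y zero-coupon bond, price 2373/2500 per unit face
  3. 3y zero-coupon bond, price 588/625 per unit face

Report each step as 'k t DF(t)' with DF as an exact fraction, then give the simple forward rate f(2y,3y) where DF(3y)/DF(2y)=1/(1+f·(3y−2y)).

step 1 [1y] bond c/1=2/25: DF=(65421/62500 − 2/25·(0))/(1+2/25) = 2423/2500 ≈ 0.969200
step 2 [2y] zero: DF = P = 2373/2500 ≈ 0.949200
step 3 [3y] zero: DF = P = 588/625 ≈ 0.940800

1 1 2423/2500
2 2 2373/2500
3 3 588/625
f(2y,3y) = ((2373/2500)/(588/625) − 1)/(1) = 1/112 ≈ 0.8929%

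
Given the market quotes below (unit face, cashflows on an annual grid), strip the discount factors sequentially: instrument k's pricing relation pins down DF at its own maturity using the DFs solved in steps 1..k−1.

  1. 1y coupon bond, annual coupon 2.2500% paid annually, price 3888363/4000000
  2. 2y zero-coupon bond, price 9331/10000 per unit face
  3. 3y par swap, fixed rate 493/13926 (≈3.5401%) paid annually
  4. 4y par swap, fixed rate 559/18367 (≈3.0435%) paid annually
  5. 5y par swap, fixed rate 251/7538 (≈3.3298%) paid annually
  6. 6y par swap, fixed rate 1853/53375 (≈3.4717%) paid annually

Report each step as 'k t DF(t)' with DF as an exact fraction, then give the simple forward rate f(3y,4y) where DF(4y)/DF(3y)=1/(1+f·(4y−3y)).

1 1 9507/10000
2 2 9331/10000
3 3 4507/5000
4 4 4441/5000
5 5 4247/5000
6 6 8147/10000
f(3y,4y) = ((4507/5000)/(4441/5000) − 1)/(1) = 66/4441 ≈ 1.4862%

step 1 [1y] bond c/1=9/400: DF=(3888363/4000000 − 9/400·(0))/(1+9/400) = 9507/10000 ≈ 0.950700
step 2 [2y] zero: DF = P = 9331/10000 ≈ 0.933100
step 3 [3y] swap r/1=493/13926: DF=(1 − 493/13926·(0.950700+0.933100))/(1+493/13926) = 4507/5000 ≈ 0.901400
step 4 [4y] swap r/1=559/18367: DF=(1 − 559/18367·(0.950700+0.933100+0.901400))/(1+559/18367) = 4441/5000 ≈ 0.888200
step 5 [5y] swap r/1=251/7538: DF=(1 − 251/7538·(0.950700+0.933100+0.901400+0.888200))/(1+251/7538) = 4247/5000 ≈ 0.849400
step 6 [6y] swap r/1=1853/53375: DF=(1 − 1853/53375·(0.950700+0.933100+0.901400+0.888200+0.849400))/(1+1853/53375) = 8147/10000 ≈ 0.814700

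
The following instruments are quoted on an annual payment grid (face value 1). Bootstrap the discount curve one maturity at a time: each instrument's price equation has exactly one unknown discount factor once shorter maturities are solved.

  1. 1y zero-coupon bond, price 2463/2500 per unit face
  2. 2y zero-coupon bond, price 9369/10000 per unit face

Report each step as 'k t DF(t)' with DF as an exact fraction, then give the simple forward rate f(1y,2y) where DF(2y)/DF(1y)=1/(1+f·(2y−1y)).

step 1 [1y] zero: DF = P = 2463/2500 ≈ 0.985200
step 2 [2y] zero: DF = P = 9369/10000 ≈ 0.936900

1 1 2463/2500
2 2 9369/10000
f(1y,2y) = ((2463/2500)/(9369/10000) − 1)/(1) = 161/3123 ≈ 5.1553%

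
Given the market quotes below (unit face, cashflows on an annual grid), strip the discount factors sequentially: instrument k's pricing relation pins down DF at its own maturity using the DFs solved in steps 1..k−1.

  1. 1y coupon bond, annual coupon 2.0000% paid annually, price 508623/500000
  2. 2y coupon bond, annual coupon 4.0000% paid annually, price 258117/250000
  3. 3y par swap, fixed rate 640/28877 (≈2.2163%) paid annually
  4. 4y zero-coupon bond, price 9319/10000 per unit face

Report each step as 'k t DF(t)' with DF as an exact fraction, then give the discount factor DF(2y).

step 1 [1y] bond c/1=1/50: DF=(508623/500000 − 1/50·(0))/(1+1/50) = 9973/10000 ≈ 0.997300
step 2 [2y] bond c/1=1/25: DF=(258117/250000 − 1/25·(0.997300))/(1+1/25) = 1193/1250 ≈ 0.954400
step 3 [3y] swap r/1=640/28877: DF=(1 − 640/28877·(0.997300+0.954400))/(1+640/28877) = 117/125 ≈ 0.936000
step 4 [4y] zero: DF = P = 9319/10000 ≈ 0.931900

1 1 9973/10000
2 2 1193/1250
3 3 117/125
4 4 9319/10000
DF(2y) = 1193/1250 ≈ 0.954400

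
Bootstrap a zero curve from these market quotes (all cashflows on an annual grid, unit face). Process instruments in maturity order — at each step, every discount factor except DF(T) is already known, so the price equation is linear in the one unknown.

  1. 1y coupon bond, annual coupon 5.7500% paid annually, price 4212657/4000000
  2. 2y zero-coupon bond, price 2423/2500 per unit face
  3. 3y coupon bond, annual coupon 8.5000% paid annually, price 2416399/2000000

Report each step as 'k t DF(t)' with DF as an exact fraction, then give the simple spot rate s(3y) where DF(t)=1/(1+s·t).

step 1 [1y] bond c/1=23/400: DF=(4212657/4000000 − 23/400·(0))/(1+23/400) = 9959/10000 ≈ 0.995900
step 2 [2y] zero: DF = P = 2423/2500 ≈ 0.969200
step 3 [3y] bond c/1=17/200: DF=(2416399/2000000 − 17/200·(0.995900+0.969200))/(1+17/200) = 2399/2500 ≈ 0.959600

1 1 9959/10000
2 2 2423/2500
3 3 2399/2500
s(3y) = (1/(2399/2500) − 1)/(3) = 101/7197 ≈ 1.4034%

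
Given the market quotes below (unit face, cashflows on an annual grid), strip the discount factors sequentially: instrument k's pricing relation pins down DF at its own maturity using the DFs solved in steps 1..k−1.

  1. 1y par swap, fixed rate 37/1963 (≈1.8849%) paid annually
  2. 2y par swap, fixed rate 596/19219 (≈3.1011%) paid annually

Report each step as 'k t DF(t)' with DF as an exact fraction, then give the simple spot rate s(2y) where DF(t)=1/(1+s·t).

1 1 1963/2000
2 2 2351/2500
s(2y) = (1/(2351/2500) − 1)/(2) = 149/4702 ≈ 3.1689%

step 1 [1y] swap r/1=37/1963: DF=(1 − 37/1963·(0))/(1+37/1963) = 1963/2000 ≈ 0.981500
step 2 [2y] swap r/1=596/19219: DF=(1 − 596/19219·(0.981500))/(1+596/19219) = 2351/2500 ≈ 0.940400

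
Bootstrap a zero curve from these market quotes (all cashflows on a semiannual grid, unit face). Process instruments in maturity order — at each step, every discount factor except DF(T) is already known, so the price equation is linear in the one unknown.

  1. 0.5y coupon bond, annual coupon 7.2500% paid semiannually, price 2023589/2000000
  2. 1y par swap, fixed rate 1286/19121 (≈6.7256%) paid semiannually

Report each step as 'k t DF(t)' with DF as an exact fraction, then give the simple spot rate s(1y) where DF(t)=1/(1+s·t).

step 1 [0.5y] bond c/2=29/800: DF=(2023589/2000000 − 29/800·(0))/(1+29/800) = 2441/2500 ≈ 0.976400
step 2 [1y] swap r/2=643/19121: DF=(1 − 643/19121·(0.976400))/(1+643/19121) = 9357/10000 ≈ 0.935700

1 1/2 2441/2500
2 1 9357/10000
s(1y) = (1/(9357/10000) − 1)/(1) = 643/9357 ≈ 6.8719%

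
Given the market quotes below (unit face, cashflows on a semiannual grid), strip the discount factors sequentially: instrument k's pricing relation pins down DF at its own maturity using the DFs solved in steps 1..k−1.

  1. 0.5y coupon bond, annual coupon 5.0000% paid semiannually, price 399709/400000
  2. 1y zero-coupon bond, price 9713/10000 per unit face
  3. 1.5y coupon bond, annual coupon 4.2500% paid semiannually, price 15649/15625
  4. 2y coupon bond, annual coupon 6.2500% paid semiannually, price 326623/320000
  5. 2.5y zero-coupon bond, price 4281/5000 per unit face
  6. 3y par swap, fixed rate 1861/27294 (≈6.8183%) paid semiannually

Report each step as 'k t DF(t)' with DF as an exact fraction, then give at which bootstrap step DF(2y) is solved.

1 1/2 9749/10000
2 1 9713/10000
3 3/2 4701/5000
4 2 9023/10000
5 5/2 4281/5000
6 3 8139/10000
DF(2y) is solved at step 4

step 1 [0.5y] bond c/2=1/40: DF=(399709/400000 − 1/40·(0))/(1+1/40) = 9749/10000 ≈ 0.974900
step 2 [1y] zero: DF = P = 9713/10000 ≈ 0.971300
step 3 [1.5y] bond c/2=17/800: DF=(15649/15625 − 17/800·(0.974900+0.971300))/(1+17/800) = 4701/5000 ≈ 0.940200
step 4 [2y] bond c/2=1/32: DF=(326623/320000 − 1/32·(0.974900+0.971300+0.940200))/(1+1/32) = 9023/10000 ≈ 0.902300
step 5 [2.5y] zero: DF = P = 4281/5000 ≈ 0.856200
step 6 [3y] swap r/2=1861/54588: DF=(1 − 1861/54588·(0.974900+0.971300+0.940200+0.902300+0.856200))/(1+1861/54588) = 8139/10000 ≈ 0.813900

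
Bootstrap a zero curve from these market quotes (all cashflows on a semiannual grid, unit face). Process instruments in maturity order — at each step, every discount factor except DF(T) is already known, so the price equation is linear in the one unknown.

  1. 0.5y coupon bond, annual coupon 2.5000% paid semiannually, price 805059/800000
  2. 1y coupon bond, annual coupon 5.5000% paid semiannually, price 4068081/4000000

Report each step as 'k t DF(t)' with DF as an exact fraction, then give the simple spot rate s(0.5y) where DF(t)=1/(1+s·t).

1 1/2 9939/10000
2 1 602/625
s(0.5y) = (1/(9939/10000) − 1)/(1/2) = 122/9939 ≈ 1.2275%

step 1 [0.5y] bond c/2=1/80: DF=(805059/800000 − 1/80·(0))/(1+1/80) = 9939/10000 ≈ 0.993900
step 2 [1y] bond c/2=11/400: DF=(4068081/4000000 − 11/400·(0.993900))/(1+11/400) = 602/625 ≈ 0.963200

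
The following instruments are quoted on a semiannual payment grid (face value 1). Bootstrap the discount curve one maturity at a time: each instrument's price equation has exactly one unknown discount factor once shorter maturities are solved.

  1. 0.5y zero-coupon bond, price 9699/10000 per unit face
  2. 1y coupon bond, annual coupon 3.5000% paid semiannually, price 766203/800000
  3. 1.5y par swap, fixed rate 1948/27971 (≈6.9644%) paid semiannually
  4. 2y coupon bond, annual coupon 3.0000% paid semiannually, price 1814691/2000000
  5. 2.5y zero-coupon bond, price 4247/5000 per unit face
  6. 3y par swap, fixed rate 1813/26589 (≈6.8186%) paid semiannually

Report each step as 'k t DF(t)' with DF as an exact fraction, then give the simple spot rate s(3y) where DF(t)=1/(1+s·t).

1 1/2 9699/10000
2 1 4623/5000
3 3/2 4513/5000
4 2 4263/5000
5 5/2 4247/5000
6 3 8187/10000
s(3y) = (1/(8187/10000) − 1)/(3) = 1813/24561 ≈ 7.3816%

step 1 [0.5y] zero: DF = P = 9699/10000 ≈ 0.969900
step 2 [1y] bond c/2=7/400: DF=(766203/800000 − 7/400·(0.969900))/(1+7/400) = 4623/5000 ≈ 0.924600
step 3 [1.5y] swap r/2=974/27971: DF=(1 − 974/27971·(0.969900+0.924600))/(1+974/27971) = 4513/5000 ≈ 0.902600
step 4 [2y] bond c/2=3/200: DF=(1814691/2000000 − 3/200·(0.969900+0.924600+0.902600))/(1+3/200) = 4263/5000 ≈ 0.852600
step 5 [2.5y] zero: DF = P = 4247/5000 ≈ 0.849400
step 6 [3y] swap r/2=1813/53178: DF=(1 − 1813/53178·(0.969900+0.924600+0.902600+0.852600+0.849400))/(1+1813/53178) = 8187/10000 ≈ 0.818700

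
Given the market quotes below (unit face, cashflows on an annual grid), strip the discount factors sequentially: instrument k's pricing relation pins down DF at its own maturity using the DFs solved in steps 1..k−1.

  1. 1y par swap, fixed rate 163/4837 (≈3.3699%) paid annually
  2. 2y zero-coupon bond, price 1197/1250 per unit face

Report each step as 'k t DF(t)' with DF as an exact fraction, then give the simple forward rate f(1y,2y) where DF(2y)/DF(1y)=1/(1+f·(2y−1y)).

step 1 [1y] swap r/1=163/4837: DF=(1 − 163/4837·(0))/(1+163/4837) = 4837/5000 ≈ 0.967400
step 2 [2y] zero: DF = P = 1197/1250 ≈ 0.957600

1 1 4837/5000
2 2 1197/1250
f(1y,2y) = ((4837/5000)/(1197/1250) − 1)/(1) = 7/684 ≈ 1.0234%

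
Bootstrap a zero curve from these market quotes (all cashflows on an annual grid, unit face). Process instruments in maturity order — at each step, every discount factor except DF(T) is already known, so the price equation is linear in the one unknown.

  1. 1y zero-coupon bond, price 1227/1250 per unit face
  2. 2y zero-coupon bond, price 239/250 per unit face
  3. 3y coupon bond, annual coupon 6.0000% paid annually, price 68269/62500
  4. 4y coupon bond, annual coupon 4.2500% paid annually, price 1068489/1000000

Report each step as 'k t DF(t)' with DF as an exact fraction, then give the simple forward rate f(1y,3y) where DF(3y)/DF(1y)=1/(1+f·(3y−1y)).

1 1 1227/1250
2 2 239/250
3 3 1151/1250
4 4 2271/2500
f(1y,3y) = ((1227/1250)/(1151/1250) − 1)/(2) = 38/1151 ≈ 3.3015%

step 1 [1y] zero: DF = P = 1227/1250 ≈ 0.981600
step 2 [2y] zero: DF = P = 239/250 ≈ 0.956000
step 3 [3y] bond c/1=3/50: DF=(68269/62500 − 3/50·(0.981600+0.956000))/(1+3/50) = 1151/1250 ≈ 0.920800
step 4 [4y] bond c/1=17/400: DF=(1068489/1000000 − 17/400·(0.981600+0.956000+0.920800))/(1+17/400) = 2271/2500 ≈ 0.908400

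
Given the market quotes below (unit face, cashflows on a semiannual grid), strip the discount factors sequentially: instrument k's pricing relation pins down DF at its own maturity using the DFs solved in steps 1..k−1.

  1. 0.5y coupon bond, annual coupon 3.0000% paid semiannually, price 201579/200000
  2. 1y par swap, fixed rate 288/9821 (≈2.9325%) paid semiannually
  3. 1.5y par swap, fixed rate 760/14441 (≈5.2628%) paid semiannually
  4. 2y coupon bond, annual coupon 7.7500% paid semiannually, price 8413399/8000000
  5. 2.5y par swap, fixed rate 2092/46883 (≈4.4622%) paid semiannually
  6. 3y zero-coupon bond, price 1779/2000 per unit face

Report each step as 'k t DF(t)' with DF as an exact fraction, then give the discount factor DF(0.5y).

step 1 [0.5y] bond c/2=3/200: DF=(201579/200000 − 3/200·(0))/(1+3/200) = 993/1000 ≈ 0.993000
step 2 [1y] swap r/2=144/9821: DF=(1 − 144/9821·(0.993000))/(1+144/9821) = 607/625 ≈ 0.971200
step 3 [1.5y] swap r/2=380/14441: DF=(1 − 380/14441·(0.993000+0.971200))/(1+380/14441) = 231/250 ≈ 0.924000
step 4 [2y] bond c/2=31/800: DF=(8413399/8000000 − 31/800·(0.993000+0.971200+0.924000))/(1+31/800) = 9047/10000 ≈ 0.904700
step 5 [2.5y] swap r/2=1046/46883: DF=(1 − 1046/46883·(0.993000+0.971200+0.924000+0.904700))/(1+1046/46883) = 4477/5000 ≈ 0.895400
step 6 [3y] zero: DF = P = 1779/2000 ≈ 0.889500

1 1/2 993/1000
2 1 607/625
3 3/2 231/250
4 2 9047/10000
5 5/2 4477/5000
6 3 1779/2000
DF(0.5y) = 993/1000 ≈ 0.993000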